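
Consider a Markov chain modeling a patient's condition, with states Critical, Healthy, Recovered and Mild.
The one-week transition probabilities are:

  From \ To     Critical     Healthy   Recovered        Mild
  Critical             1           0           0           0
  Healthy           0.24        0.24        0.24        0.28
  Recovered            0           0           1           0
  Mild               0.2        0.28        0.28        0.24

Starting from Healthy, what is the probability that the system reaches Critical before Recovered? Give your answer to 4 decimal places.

0.4776

Let h(s) be the probability of absorption at Critical starting from transient state s. Then h(Critical) = 1 and h(Recovered) = 0. By first-step analysis:
h(Healthy) = 0.24·1 + 0.24·h(Healthy) + 0.24·0 + 0.28·h(Mild)
h(Mild) = 0.2·1 + 0.28·h(Healthy) + 0.28·0 + 0.24·h(Mild)
Solving: h(Healthy) = 0.4776, h(Mild) = 0.4391.
Starting from Healthy, the probability is 0.4776.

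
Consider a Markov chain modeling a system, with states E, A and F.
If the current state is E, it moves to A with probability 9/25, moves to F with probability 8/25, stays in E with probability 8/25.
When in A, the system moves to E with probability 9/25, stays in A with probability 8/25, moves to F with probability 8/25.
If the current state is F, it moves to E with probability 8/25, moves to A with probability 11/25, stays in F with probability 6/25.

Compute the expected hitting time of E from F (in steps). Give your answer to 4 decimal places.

Let t(s) be the expected number of steps to first reach E from state s, with t(E) = 0. Conditioning on the first step:
t(A) = 1 + 0.32·t(A) + 0.32·t(F)
t(F) = 1 + 0.44·t(A) + 0.24·t(F)
Solving: t(A) = 2.8723, t(F) = 2.9787.
Expected steps from F to E: 2.9787.

2.9787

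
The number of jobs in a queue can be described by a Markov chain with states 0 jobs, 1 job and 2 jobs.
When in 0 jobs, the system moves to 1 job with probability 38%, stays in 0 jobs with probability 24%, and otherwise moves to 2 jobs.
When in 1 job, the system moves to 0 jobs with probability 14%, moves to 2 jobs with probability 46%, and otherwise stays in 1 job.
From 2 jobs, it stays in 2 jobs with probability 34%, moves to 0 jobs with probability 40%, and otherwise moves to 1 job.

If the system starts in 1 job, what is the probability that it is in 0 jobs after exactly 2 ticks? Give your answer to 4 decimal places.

Sum over the intermediate state after 1 tick:
P = P(1 job→0 jobs)·P(0 jobs→0 jobs) + P(1 job→1 job)·P(1 job→0 jobs) + P(1 job→2 jobs)·P(2 jobs→0 jobs)
  = 0.14×0.24 + 0.4×0.14 + 0.46×0.4
  = 0.0336 + 0.0560 + 0.1840 = 0.2736

0.2736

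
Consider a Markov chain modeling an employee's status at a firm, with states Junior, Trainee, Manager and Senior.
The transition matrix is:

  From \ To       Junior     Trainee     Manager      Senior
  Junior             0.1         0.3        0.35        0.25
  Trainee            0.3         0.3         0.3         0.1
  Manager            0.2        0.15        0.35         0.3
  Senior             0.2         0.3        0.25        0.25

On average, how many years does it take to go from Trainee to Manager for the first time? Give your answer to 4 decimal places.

Let t(s) be the expected number of years to first reach Manager from state s, with t(Manager) = 0. Conditioning on the first year:
t(Junior) = 1 + 0.1·t(Junior) + 0.3·t(Trainee) + 0.25·t(Senior)
t(Trainee) = 1 + 0.3·t(Junior) + 0.3·t(Trainee) + 0.1·t(Senior)
t(Senior) = 1 + 0.2·t(Junior) + 0.3·t(Trainee) + 0.25·t(Senior)
Solving: t(Junior) = 3.1797, t(Trainee) = 3.2909, t(Senior) = 3.4976.
Expected years from Trainee to Manager: 3.2909.

3.2909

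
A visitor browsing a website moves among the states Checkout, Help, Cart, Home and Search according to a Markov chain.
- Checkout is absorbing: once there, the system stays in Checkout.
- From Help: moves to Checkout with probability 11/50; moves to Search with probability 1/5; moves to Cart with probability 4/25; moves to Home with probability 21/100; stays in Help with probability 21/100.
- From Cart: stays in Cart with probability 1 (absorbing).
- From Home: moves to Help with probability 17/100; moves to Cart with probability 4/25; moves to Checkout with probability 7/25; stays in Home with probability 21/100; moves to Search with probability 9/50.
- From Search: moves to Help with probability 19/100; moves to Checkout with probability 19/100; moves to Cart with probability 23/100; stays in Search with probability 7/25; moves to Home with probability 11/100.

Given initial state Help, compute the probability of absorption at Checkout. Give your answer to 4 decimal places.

0.5625

Let h(s) be the probability of absorption at Checkout starting from transient state s. Then h(Checkout) = 1 and h(Cart) = 0. By first-step analysis:
h(Help) = 0.22·1 + 0.21·h(Help) + 0.16·0 + 0.21·h(Home) + 0.2·h(Search)
h(Home) = 0.28·1 + 0.17·h(Help) + 0.16·0 + 0.21·h(Home) + 0.18·h(Search)
h(Search) = 0.19·1 + 0.19·h(Help) + 0.23·0 + 0.11·h(Home) + 0.28·h(Search)
Solving: h(Help) = 0.5625, h(Home) = 0.5900, h(Search) = 0.5025.
Starting from Help, the probability is 0.5625.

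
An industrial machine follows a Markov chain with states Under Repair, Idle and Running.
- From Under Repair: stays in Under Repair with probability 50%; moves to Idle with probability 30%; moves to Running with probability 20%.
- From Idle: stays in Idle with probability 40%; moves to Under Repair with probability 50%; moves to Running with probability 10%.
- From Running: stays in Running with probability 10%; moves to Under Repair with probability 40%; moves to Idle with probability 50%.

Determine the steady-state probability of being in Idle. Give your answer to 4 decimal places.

0.3663

Let the stationary distribution be π with π = πP and π_1 + π_2 + π_3 = 1.
π_1 = 0.5·π_1 + 0.5·π_2 + 0.4·π_3
π_2 = 0.3·π_1 + 0.4·π_2 + 0.5·π_3
Solving with the normalization constraint gives π = (0.4851, 0.3663, 0.1485).
So the stationary probability of Idle is 0.3663.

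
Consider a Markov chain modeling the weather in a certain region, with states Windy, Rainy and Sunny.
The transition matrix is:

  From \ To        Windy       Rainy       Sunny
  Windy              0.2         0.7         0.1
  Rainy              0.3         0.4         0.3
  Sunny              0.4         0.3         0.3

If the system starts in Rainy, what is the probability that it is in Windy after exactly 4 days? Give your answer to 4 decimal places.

0.2946

Propagate the distribution vector 4 days from Rainy.
After 0 days: (0.0000, 1.0000, 0.0000)
After 1 day: (0.3000, 0.4000, 0.3000)
After 2 days: (0.3000, 0.4600, 0.2400)
After 3 days: (0.2940, 0.4660, 0.2400)
After 4 days: (0.2946, 0.4642, 0.2412)
P(in Windy after 4 days) = 0.2946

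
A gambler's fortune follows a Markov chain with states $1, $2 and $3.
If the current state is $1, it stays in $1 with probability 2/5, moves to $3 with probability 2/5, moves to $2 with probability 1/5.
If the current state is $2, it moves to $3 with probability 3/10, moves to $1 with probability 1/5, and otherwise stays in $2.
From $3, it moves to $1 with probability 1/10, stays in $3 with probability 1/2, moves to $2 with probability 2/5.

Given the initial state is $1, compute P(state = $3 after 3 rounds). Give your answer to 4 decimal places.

Propagate the distribution vector 3 rounds from $1.
After 0 rounds: (1.0000, 0.0000, 0.0000)
After 1 round: (0.4000, 0.2000, 0.4000)
After 2 rounds: (0.2400, 0.3400, 0.4200)
After 3 rounds: (0.2060, 0.3860, 0.4080)
P(in $3 after 3 rounds) = 0.4080

0.4080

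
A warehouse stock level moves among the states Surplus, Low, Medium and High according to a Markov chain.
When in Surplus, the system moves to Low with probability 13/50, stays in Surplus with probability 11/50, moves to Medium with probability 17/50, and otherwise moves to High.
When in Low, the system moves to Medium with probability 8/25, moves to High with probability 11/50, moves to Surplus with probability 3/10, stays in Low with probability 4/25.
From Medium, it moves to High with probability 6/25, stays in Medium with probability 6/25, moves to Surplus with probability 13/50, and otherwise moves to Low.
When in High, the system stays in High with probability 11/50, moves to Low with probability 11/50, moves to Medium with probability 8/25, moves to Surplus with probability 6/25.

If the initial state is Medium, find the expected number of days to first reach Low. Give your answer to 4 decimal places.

Let t(s) be the expected number of days to first reach Low from state s, with t(Low) = 0. Conditioning on the first day:
t(Surplus) = 1 + 0.22·t(Surplus) + 0.34·t(Medium) + 0.18·t(High)
t(Medium) = 1 + 0.26·t(Surplus) + 0.24·t(Medium) + 0.24·t(High)
t(High) = 1 + 0.24·t(Surplus) + 0.32·t(Medium) + 0.22·t(High)
Solving: t(Surplus) = 3.9724, t(Medium) = 3.9814, t(High) = 4.1377.
Expected days from Medium to Low: 3.9814.

3.9814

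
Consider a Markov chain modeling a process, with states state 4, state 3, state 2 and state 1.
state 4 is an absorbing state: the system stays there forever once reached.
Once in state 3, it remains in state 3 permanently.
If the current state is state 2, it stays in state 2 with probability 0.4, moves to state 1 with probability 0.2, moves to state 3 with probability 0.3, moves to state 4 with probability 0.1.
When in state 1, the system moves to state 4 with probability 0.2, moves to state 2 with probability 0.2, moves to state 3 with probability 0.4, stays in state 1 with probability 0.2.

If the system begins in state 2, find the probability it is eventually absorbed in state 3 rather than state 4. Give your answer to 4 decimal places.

Let h(s) be the probability of absorption at state 3 starting from transient state s. Then h(state 3) = 1 and h(state 4) = 0. By first-step analysis:
h(state 2) = 0.1·0 + 0.3·1 + 0.4·h(state 2) + 0.2·h(state 1)
h(state 1) = 0.2·0 + 0.4·1 + 0.2·h(state 2) + 0.2·h(state 1)
Solving: h(state 2) = 0.7273, h(state 1) = 0.6818.
Starting from state 2, the probability is 0.7273.

0.7273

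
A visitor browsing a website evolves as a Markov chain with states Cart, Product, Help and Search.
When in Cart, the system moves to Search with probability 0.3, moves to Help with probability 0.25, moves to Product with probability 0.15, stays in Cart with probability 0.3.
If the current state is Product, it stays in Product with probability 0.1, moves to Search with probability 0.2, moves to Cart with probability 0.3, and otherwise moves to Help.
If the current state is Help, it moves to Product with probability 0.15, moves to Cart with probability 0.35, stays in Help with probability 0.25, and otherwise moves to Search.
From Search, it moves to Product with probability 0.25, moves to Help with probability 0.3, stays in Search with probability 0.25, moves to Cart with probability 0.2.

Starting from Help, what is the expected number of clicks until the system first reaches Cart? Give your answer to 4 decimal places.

3.2739

Let t(s) be the expected number of clicks to first reach Cart from state s, with t(Cart) = 0. Conditioning on the first click:
t(Product) = 1 + 0.1·t(Product) + 0.4·t(Help) + 0.2·t(Search)
t(Help) = 1 + 0.15·t(Product) + 0.25·t(Help) + 0.25·t(Search)
t(Search) = 1 + 0.25·t(Product) + 0.3·t(Help) + 0.25·t(Search)
Solving: t(Product) = 3.4057, t(Help) = 3.2739, t(Search) = 3.7781.
Expected clicks from Help to Cart: 3.2739.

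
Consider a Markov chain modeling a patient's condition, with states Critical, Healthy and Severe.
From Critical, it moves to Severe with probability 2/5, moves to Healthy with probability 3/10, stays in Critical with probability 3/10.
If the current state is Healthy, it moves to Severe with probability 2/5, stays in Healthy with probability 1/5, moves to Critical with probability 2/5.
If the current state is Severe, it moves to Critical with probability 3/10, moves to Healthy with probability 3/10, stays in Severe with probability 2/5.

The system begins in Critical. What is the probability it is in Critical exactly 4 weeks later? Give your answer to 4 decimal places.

Propagate the distribution vector 4 weeks from Critical.
After 0 weeks: (1.0000, 0.0000, 0.0000)
After 1 week: (0.3000, 0.3000, 0.4000)
After 2 weeks: (0.3300, 0.2700, 0.4000)
After 3 weeks: (0.3270, 0.2730, 0.4000)
After 4 weeks: (0.3273, 0.2727, 0.4000)
P(in Critical after 4 weeks) = 0.3273

0.3273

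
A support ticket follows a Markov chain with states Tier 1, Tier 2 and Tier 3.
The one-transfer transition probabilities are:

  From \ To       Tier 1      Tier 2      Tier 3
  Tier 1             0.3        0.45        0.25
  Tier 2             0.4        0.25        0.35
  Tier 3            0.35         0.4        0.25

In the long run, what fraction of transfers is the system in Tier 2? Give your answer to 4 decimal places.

Let the stationary distribution be π with π = πP and π_1 + π_2 + π_3 = 1.
π_1 = 0.3·π_1 + 0.4·π_2 + 0.35·π_3
π_2 = 0.45·π_1 + 0.25·π_2 + 0.4·π_3
Solving with the normalization constraint gives π = (0.3506, 0.3631, 0.2863).
So the stationary probability of Tier 2 is 0.3631.

0.3631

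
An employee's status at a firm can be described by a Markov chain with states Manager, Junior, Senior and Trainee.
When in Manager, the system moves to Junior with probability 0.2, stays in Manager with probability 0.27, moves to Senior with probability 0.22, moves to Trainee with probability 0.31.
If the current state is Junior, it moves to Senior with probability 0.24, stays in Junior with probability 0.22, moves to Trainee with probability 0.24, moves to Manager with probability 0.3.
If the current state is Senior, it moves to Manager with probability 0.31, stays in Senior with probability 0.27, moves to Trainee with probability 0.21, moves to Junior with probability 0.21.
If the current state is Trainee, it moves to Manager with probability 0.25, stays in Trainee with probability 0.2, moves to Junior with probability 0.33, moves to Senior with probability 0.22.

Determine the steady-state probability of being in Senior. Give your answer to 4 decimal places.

0.2366

Let the stationary distribution be π with π = πP and π_1 + π_2 + π_3 + π_4 = 1.
π_1 = 0.27·π_1 + 0.3·π_2 + 0.31·π_3 + 0.25·π_4
π_2 = 0.2·π_1 + 0.22·π_2 + 0.21·π_3 + 0.33·π_4
π_3 = 0.22·π_1 + 0.24·π_2 + 0.27·π_3 + 0.22·π_4
Solving with the normalization constraint gives π = (0.2818, 0.2387, 0.2366, 0.2429).
So the stationary probability of Senior is 0.2366.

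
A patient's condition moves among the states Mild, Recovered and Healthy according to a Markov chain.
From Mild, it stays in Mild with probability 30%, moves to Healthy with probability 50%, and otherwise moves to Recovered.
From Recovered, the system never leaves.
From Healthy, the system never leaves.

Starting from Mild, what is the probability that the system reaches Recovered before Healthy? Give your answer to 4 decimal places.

Let h(s) be the probability of absorption at Recovered starting from transient state s. Then h(Recovered) = 1 and h(Healthy) = 0. By first-step analysis:
h(Mild) = 0.3·h(Mild) + 0.2·1 + 0.5·0
Solving: h(Mild) = 0.2857.
Starting from Mild, the probability is 0.2857.

0.2857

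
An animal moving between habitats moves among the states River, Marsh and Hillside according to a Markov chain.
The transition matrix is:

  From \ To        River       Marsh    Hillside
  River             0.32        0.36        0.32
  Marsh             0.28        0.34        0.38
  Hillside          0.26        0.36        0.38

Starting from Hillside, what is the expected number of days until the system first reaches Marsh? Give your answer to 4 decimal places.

Let t(s) be the expected number of days to first reach Marsh from state s, with t(Marsh) = 0. Conditioning on the first day:
t(River) = 1 + 0.32·t(River) + 0.32·t(Hillside)
t(Hillside) = 1 + 0.26·t(River) + 0.38·t(Hillside)
Solving: t(River) = 2.7778, t(Hillside) = 2.7778.
Expected days from Hillside to Marsh: 2.7778.

2.7778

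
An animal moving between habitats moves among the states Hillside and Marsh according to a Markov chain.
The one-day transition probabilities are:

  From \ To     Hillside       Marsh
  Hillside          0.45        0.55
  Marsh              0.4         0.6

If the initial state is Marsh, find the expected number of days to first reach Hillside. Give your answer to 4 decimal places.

Let t(s) be the expected number of days to first reach Hillside from state s, with t(Hillside) = 0. Conditioning on the first day:
t(Marsh) = 1 + 0.6·t(Marsh)
Solving: t(Marsh) = 2.5000.
Expected days from Marsh to Hillside: 2.5000.

2.5000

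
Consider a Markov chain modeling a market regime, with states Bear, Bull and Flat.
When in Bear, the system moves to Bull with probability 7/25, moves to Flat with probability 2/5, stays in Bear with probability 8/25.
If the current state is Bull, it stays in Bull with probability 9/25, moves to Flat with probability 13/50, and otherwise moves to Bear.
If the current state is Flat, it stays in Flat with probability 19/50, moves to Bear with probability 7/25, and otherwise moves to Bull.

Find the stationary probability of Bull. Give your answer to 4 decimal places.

Let the stationary distribution be π with π = πP and π_1 + π_2 + π_3 = 1.
π_1 = 0.32·π_1 + 0.38·π_2 + 0.28·π_3
π_2 = 0.28·π_1 + 0.36·π_2 + 0.34·π_3
Solving with the normalization constraint gives π = (0.3257, 0.3270, 0.3473).
So the stationary probability of Bull is 0.3270.

0.3270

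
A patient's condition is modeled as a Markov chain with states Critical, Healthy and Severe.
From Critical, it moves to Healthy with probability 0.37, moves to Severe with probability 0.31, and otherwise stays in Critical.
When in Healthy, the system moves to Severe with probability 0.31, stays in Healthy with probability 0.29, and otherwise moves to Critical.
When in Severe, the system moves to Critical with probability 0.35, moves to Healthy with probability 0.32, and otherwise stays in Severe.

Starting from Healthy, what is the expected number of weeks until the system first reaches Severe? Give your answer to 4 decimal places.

3.2258

Let t(s) be the expected number of weeks to first reach Severe from state s, with t(Severe) = 0. Conditioning on the first week:
t(Critical) = 1 + 0.32·t(Critical) + 0.37·t(Healthy)
t(Healthy) = 1 + 0.4·t(Critical) + 0.29·t(Healthy)
Solving: t(Critical) = 3.2258, t(Healthy) = 3.2258.
Expected weeks from Healthy to Severe: 3.2258.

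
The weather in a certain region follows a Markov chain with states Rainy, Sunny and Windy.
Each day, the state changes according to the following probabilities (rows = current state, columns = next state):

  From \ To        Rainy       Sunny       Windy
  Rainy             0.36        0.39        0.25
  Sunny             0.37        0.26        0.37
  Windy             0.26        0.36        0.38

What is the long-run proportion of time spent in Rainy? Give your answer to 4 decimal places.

Let the stationary distribution be π with π = πP and π_1 + π_2 + π_3 = 1.
π_1 = 0.36·π_1 + 0.37·π_2 + 0.26·π_3
π_2 = 0.39·π_1 + 0.26·π_2 + 0.36·π_3
Solving with the normalization constraint gives π = (0.3300, 0.3363, 0.3337).
So the stationary probability of Rainy is 0.3300.

0.3300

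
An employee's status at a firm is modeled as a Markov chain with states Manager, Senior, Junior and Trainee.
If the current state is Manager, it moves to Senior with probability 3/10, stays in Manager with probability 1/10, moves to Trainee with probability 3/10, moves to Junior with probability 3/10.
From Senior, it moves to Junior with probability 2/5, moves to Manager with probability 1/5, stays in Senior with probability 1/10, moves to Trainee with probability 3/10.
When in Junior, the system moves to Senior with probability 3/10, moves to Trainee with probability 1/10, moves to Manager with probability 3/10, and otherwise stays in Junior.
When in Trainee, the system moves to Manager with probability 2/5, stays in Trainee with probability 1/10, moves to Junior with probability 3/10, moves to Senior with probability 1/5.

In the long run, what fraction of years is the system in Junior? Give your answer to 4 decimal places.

Let the stationary distribution be π with π = πP and π_1 + π_2 + π_3 + π_4 = 1.
π_1 = 0.1·π_1 + 0.2·π_2 + 0.3·π_3 + 0.4·π_4
π_2 = 0.3·π_1 + 0.1·π_2 + 0.3·π_3 + 0.2·π_4
π_3 = 0.3·π_1 + 0.4·π_2 + 0.3·π_3 + 0.3·π_4
Solving with the normalization constraint gives π = (0.2469, 0.2337, 0.3234, 0.1961).
So the stationary probability of Junior is 0.3234.

0.3234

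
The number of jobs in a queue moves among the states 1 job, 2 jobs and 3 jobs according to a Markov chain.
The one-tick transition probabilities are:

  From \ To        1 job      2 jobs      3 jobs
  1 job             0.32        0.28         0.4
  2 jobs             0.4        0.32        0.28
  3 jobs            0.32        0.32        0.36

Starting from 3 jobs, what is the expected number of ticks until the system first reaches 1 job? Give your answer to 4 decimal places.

Let t(s) be the expected number of ticks to first reach 1 job from state s, with t(1 job) = 0. Conditioning on the first tick:
t(2 jobs) = 1 + 0.32·t(2 jobs) + 0.28·t(3 jobs)
t(3 jobs) = 1 + 0.32·t(2 jobs) + 0.36·t(3 jobs)
Solving: t(2 jobs) = 2.6620, t(3 jobs) = 2.8935.
Expected ticks from 3 jobs to 1 job: 2.8935.

2.8935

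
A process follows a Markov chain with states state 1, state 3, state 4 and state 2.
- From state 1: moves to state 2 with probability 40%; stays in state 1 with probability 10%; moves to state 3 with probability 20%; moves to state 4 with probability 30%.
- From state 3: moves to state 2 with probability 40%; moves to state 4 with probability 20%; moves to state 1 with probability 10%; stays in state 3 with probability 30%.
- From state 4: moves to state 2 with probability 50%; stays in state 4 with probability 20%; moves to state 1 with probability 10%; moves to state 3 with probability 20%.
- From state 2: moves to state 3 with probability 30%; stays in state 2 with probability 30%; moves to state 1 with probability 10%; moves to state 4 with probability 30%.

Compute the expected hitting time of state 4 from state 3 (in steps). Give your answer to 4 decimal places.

Let t(s) be the expected number of steps to first reach state 4 from state s, with t(state 4) = 0. Conditioning on the first step:
t(state 1) = 1 + 0.1·t(state 1) + 0.2·t(state 3) + 0.4·t(state 2)
t(state 3) = 1 + 0.1·t(state 1) + 0.3·t(state 3) + 0.4·t(state 2)
t(state 2) = 1 + 0.1·t(state 1) + 0.3·t(state 3) + 0.3·t(state 2)
Solving: t(state 1) = 3.6531, t(state 3) = 4.0590, t(state 2) = 3.6900.
Expected steps from state 3 to state 4: 4.0590.

4.0590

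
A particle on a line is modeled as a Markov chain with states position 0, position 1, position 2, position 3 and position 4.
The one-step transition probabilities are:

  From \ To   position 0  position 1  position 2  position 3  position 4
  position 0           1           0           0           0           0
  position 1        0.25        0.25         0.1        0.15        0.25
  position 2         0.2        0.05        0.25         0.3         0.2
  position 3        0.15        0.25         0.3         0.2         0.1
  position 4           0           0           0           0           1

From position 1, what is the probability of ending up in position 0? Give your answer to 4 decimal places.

Let h(s) be the probability of absorption at position 0 starting from transient state s. Then h(position 0) = 1 and h(position 4) = 0. By first-step analysis:
h(position 1) = 0.25·1 + 0.25·h(position 1) + 0.1·h(position 2) + 0.15·h(position 3) + 0.25·0
h(position 2) = 0.2·1 + 0.05·h(position 1) + 0.25·h(position 2) + 0.3·h(position 3) + 0.2·0
h(position 3) = 0.15·1 + 0.25·h(position 1) + 0.3·h(position 2) + 0.2·h(position 3) + 0.1·0
Solving: h(position 1) = 0.5105, h(position 2) = 0.5171, h(position 3) = 0.5409.
Starting from position 1, the probability is 0.5105.

0.5105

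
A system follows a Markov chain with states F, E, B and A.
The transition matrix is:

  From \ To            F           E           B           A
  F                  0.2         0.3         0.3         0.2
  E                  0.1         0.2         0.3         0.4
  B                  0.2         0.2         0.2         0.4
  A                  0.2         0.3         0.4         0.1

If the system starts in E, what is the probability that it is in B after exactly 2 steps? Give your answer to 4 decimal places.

0.3100

Propagate the distribution vector 2 steps from E.
After 0 steps: (0.0000, 1.0000, 0.0000, 0.0000)
After 1 step: (0.1000, 0.2000, 0.3000, 0.4000)
After 2 steps: (0.1800, 0.2500, 0.3100, 0.2600)
P(in B after 2 steps) = 0.3100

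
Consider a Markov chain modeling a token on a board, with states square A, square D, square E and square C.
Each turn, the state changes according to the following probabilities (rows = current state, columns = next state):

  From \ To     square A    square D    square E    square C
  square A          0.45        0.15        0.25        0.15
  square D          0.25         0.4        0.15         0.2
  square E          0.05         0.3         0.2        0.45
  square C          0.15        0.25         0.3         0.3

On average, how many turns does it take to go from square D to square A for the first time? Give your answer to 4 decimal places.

Let t(s) be the expected number of turns to first reach square A from state s, with t(square A) = 0. Conditioning on the first turn:
t(square D) = 1 + 0.4·t(square D) + 0.15·t(square E) + 0.2·t(square C)
t(square E) = 1 + 0.3·t(square D) + 0.2·t(square E) + 0.45·t(square C)
t(square C) = 1 + 0.25·t(square D) + 0.3·t(square E) + 0.3·t(square C)
Solving: t(square D) = 5.5004, t(square E) = 6.8797, t(square C) = 6.3415.
Expected turns from square D to square A: 5.5004.

5.5004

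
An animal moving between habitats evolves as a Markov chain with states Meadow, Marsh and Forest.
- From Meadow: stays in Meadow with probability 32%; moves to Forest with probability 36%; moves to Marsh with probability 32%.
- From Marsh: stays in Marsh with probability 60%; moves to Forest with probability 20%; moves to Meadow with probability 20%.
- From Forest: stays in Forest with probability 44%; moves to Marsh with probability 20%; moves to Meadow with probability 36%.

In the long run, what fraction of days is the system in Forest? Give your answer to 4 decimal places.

Let the stationary distribution be π with π = πP and π_1 + π_2 + π_3 = 1.
π_1 = 0.32·π_1 + 0.2·π_2 + 0.36·π_3
π_2 = 0.32·π_1 + 0.6·π_2 + 0.2·π_3
Solving with the normalization constraint gives π = (0.2861, 0.3905, 0.3234).
So the stationary probability of Forest is 0.3234.

0.3234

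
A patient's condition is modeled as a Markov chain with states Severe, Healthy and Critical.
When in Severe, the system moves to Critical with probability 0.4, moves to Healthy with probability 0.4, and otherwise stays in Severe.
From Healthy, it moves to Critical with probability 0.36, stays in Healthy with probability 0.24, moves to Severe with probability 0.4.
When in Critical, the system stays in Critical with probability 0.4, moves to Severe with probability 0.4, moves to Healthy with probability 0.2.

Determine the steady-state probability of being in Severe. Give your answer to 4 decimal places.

0.3333

Let the stationary distribution be π with π = πP and π_1 + π_2 + π_3 = 1.
π_1 = 0.2·π_1 + 0.4·π_2 + 0.4·π_3
π_2 = 0.4·π_1 + 0.24·π_2 + 0.2·π_3
Solving with the normalization constraint gives π = (0.3333, 0.2778, 0.3889).
So the stationary probability of Severe is 0.3333.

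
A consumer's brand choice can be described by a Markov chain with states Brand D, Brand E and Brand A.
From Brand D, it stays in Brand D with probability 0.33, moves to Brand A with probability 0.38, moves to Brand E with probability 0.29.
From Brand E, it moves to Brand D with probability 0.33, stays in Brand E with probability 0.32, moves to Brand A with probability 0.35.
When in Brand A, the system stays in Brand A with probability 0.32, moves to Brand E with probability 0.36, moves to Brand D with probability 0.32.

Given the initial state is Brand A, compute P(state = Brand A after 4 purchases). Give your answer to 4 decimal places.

0.3493

Propagate the distribution vector 4 purchases from Brand A.
After 0 purchases: (0.0000, 0.0000, 1.0000)
After 1 purchase: (0.3200, 0.3600, 0.3200)
After 2 purchases: (0.3268, 0.3232, 0.3500)
After 3 purchases: (0.3265, 0.3242, 0.3493)
After 4 purchases: (0.3265, 0.3242, 0.3493)
P(in Brand A after 4 purchases) = 0.3493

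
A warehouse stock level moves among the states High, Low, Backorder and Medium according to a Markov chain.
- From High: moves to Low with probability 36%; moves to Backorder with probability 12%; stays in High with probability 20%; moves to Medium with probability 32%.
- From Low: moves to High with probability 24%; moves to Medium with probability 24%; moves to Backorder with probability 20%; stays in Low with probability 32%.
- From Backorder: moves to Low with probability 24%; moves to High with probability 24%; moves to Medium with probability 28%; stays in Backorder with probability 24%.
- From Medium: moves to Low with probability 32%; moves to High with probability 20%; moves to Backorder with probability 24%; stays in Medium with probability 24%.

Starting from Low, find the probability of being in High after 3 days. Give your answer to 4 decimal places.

Propagate the distribution vector 3 days from Low.
After 0 days: (0.0000, 1.0000, 0.0000, 0.0000)
After 1 day: (0.2400, 0.3200, 0.2000, 0.2400)
After 2 days: (0.2208, 0.3136, 0.1984, 0.2672)
After 3 days: (0.2205, 0.3130, 0.2010, 0.2656)
P(in High after 3 days) = 0.2205

0.2205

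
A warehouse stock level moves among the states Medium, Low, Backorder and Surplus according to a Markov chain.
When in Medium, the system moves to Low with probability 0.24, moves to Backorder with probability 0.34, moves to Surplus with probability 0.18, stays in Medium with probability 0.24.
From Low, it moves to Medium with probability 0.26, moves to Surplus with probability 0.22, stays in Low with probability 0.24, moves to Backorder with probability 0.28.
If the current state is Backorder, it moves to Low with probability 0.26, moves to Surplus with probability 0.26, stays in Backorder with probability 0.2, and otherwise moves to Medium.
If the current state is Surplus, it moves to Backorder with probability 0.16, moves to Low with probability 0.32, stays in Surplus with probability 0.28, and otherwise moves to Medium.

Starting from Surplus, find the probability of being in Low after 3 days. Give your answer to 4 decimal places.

Propagate the distribution vector 3 days from Surplus.
After 0 days: (0.0000, 0.0000, 0.0000, 1.0000)
After 1 day: (0.2400, 0.3200, 0.1600, 0.2800)
After 2 days: (0.2528, 0.2656, 0.2480, 0.2336)
After 3 days: (0.2552, 0.2636, 0.2473, 0.2338)
P(in Low after 3 days) = 0.2636

0.2636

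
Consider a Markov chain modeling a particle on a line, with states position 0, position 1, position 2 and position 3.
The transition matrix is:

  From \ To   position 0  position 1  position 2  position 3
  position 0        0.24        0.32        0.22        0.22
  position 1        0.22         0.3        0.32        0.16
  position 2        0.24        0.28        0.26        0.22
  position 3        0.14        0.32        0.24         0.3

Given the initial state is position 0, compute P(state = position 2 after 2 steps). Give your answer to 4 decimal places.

0.2652

Propagate the distribution vector 2 steps from position 0.
After 0 steps: (1.0000, 0.0000, 0.0000, 0.0000)
After 1 step: (0.2400, 0.3200, 0.2200, 0.2200)
After 2 steps: (0.2116, 0.3048, 0.2652, 0.2184)
P(in position 2 after 2 steps) = 0.2652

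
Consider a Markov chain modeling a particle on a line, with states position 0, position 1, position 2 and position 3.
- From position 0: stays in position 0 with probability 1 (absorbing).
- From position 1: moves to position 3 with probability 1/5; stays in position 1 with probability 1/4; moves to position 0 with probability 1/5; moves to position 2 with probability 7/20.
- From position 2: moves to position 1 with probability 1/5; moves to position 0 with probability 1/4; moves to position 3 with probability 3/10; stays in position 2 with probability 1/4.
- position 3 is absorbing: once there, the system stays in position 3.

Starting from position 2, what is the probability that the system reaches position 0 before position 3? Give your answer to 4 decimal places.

0.4619

Let h(s) be the probability of absorption at position 0 starting from transient state s. Then h(position 0) = 1 and h(position 3) = 0. By first-step analysis:
h(position 1) = 0.2·1 + 0.25·h(position 1) + 0.35·h(position 2) + 0.2·0
h(position 2) = 0.25·1 + 0.2·h(position 1) + 0.25·h(position 2) + 0.3·0
Solving: h(position 1) = 0.4822, h(position 2) = 0.4619.
Starting from position 2, the probability is 0.4619.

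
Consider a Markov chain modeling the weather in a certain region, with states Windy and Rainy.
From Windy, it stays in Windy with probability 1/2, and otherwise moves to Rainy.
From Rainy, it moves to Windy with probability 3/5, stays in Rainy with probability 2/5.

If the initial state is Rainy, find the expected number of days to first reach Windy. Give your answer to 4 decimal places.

1.6667

Let t(s) be the expected number of days to first reach Windy from state s, with t(Windy) = 0. Conditioning on the first day:
t(Rainy) = 1 + 0.4·t(Rainy)
Solving: t(Rainy) = 1.6667.
Expected days from Rainy to Windy: 1.6667.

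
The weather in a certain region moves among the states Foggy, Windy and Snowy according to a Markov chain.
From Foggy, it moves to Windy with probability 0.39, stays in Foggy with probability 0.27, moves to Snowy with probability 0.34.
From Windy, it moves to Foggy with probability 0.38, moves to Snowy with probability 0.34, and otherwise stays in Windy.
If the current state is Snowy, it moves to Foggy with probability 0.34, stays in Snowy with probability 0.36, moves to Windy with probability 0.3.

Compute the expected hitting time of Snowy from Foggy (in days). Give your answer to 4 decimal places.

Let t(s) be the expected number of days to first reach Snowy from state s, with t(Snowy) = 0. Conditioning on the first day:
t(Foggy) = 1 + 0.27·t(Foggy) + 0.39·t(Windy)
t(Windy) = 1 + 0.38·t(Foggy) + 0.28·t(Windy)
Solving: t(Foggy) = 2.9412, t(Windy) = 2.9412.
Expected days from Foggy to Snowy: 2.9412.

2.9412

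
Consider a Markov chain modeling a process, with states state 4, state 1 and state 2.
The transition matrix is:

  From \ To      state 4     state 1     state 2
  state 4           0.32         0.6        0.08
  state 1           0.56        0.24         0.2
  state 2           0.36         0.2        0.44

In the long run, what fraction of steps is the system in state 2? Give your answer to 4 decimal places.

0.1969

Let the stationary distribution be π with π = πP and π_1 + π_2 + π_3 = 1.
π_1 = 0.32·π_1 + 0.56·π_2 + 0.36·π_3
π_2 = 0.6·π_1 + 0.24·π_2 + 0.2·π_3
Solving with the normalization constraint gives π = (0.4199, 0.3833, 0.1969).
So the stationary probability of state 2 is 0.1969.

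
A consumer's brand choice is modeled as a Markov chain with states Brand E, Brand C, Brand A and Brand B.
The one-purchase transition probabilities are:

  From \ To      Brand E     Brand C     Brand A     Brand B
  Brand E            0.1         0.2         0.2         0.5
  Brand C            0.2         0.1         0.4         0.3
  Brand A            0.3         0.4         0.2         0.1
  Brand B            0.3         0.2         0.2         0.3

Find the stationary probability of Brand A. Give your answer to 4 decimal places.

0.2453

Let the stationary distribution be π with π = πP and π_1 + π_2 + π_3 + π_4 = 1.
π_1 = 0.1·π_1 + 0.2·π_2 + 0.3·π_3 + 0.3·π_4
π_2 = 0.2·π_1 + 0.1·π_2 + 0.4·π_3 + 0.2·π_4
π_3 = 0.2·π_1 + 0.4·π_2 + 0.2·π_3 + 0.2·π_4
Solving with the normalization constraint gives π = (0.2311, 0.2264, 0.2453, 0.2972).
So the stationary probability of Brand A is 0.2453.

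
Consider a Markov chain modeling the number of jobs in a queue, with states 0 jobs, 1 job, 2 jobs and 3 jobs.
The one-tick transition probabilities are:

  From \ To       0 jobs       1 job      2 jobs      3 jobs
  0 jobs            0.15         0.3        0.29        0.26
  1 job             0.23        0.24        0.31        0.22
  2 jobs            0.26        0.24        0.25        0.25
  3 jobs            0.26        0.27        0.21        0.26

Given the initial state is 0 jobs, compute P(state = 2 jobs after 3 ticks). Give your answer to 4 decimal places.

0.2650

Propagate the distribution vector 3 ticks from 0 jobs.
After 0 ticks: (1.0000, 0.0000, 0.0000, 0.0000)
After 1 tick: (0.1500, 0.3000, 0.2900, 0.2600)
After 2 ticks: (0.2345, 0.2568, 0.2636, 0.2451)
After 3 ticks: (0.2265, 0.2614, 0.2650, 0.2471)
P(in 2 jobs after 3 ticks) = 0.2650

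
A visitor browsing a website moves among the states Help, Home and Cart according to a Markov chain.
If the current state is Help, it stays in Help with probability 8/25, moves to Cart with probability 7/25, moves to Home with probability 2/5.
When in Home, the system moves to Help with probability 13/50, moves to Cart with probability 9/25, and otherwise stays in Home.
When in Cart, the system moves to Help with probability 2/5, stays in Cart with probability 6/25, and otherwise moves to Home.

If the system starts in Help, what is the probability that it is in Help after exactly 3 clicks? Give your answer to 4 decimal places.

Propagate the distribution vector 3 clicks from Help.
After 0 clicks: (1.0000, 0.0000, 0.0000)
After 1 click: (0.3200, 0.4000, 0.2800)
After 2 clicks: (0.3184, 0.3808, 0.3008)
After 3 clicks: (0.3212, 0.3804, 0.2984)
P(in Help after 3 clicks) = 0.3212

0.3212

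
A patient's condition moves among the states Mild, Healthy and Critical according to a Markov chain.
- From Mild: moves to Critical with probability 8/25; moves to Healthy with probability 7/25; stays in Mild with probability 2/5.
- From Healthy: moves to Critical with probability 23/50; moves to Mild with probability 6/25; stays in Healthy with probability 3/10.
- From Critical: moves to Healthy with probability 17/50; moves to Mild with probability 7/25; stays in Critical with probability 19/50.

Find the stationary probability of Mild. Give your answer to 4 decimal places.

Let the stationary distribution be π with π = πP and π_1 + π_2 + π_3 = 1.
π_1 = 0.4·π_1 + 0.24·π_2 + 0.28·π_3
π_2 = 0.28·π_1 + 0.3·π_2 + 0.34·π_3
Solving with the normalization constraint gives π = (0.3041, 0.3094, 0.3865).
So the stationary probability of Mild is 0.3041.

0.3041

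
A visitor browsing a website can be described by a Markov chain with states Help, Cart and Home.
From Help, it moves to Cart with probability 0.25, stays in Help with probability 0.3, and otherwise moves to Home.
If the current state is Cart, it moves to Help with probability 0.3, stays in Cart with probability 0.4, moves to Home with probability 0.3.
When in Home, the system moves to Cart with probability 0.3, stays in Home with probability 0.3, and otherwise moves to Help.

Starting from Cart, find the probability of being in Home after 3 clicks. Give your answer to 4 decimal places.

0.3495

Propagate the distribution vector 3 clicks from Cart.
After 0 clicks: (0.0000, 1.0000, 0.0000)
After 1 click: (0.3000, 0.4000, 0.3000)
After 2 clicks: (0.3300, 0.3250, 0.3450)
After 3 clicks: (0.3345, 0.3160, 0.3495)
P(in Home after 3 clicks) = 0.3495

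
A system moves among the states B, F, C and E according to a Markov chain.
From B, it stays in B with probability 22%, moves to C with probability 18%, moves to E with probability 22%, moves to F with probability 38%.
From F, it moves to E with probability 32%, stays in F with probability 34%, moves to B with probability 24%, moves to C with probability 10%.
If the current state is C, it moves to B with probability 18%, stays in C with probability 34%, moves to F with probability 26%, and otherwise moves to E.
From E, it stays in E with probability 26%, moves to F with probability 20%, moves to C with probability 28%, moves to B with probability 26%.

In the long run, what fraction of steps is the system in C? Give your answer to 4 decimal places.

0.2171

Let the stationary distribution be π with π = πP and π_1 + π_2 + π_3 + π_4 = 1.
π_1 = 0.22·π_1 + 0.24·π_2 + 0.18·π_3 + 0.26·π_4
π_2 = 0.38·π_1 + 0.34·π_2 + 0.26·π_3 + 0.2·π_4
π_3 = 0.18·π_1 + 0.1·π_2 + 0.34·π_3 + 0.28·π_4
Solving with the normalization constraint gives π = (0.2276, 0.2953, 0.2171, 0.2599).
So the stationary probability of C is 0.2171.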